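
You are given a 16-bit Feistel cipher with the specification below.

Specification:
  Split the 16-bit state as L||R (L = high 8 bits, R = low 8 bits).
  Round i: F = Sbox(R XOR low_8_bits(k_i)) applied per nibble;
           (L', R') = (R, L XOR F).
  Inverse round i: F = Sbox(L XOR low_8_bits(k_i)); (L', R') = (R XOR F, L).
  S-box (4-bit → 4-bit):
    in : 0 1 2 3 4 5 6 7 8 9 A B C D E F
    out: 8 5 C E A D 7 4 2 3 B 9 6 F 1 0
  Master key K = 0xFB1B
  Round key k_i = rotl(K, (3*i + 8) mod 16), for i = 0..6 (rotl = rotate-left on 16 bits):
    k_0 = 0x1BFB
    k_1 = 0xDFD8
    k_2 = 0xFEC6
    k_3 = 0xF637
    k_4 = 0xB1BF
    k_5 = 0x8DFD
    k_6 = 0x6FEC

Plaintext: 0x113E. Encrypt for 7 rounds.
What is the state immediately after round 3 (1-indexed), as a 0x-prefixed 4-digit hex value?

0x84D0

s_0 = plaintext = 0x113E
s_1 = Round(s_0, k_0) = 0x3E7C
s_2 = Round(s_1, k_1) = 0x7C84
s_3 = Round(s_2, k_2) = 0x84D0
s_4 = Round(s_3, k_3) = 0xD090
s_5 = Round(s_4, k_4) = 0x9010
s_6 = Round(s_5, k_5) = 0x108F
s_7 = Round(s_6, k_6) = 0x8F6E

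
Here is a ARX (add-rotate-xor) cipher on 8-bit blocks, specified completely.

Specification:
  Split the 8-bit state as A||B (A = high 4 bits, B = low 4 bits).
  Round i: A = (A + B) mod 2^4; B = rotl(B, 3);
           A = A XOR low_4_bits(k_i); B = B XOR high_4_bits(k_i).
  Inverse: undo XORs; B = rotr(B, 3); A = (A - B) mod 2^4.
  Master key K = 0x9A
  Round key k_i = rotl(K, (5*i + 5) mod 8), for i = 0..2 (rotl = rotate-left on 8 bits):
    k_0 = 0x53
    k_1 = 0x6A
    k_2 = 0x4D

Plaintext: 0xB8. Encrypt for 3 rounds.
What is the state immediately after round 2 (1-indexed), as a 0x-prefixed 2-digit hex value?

0xBE

s_0 = plaintext = 0xB8
s_1 = Round(s_0, k_0) = 0x01
s_2 = Round(s_1, k_1) = 0xBE
s_3 = Round(s_2, k_2) = 0x43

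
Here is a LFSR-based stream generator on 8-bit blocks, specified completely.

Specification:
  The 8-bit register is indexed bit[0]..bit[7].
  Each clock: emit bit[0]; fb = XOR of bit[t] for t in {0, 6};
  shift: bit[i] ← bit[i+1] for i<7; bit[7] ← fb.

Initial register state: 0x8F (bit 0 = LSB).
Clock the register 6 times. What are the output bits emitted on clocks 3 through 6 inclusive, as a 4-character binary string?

reg_0 = 0x8F
clock 1: out=1, reg = 0xC7
clock 2: out=1, reg = 0x63
clock 3: out=1, reg = 0x31
clock 4: out=1, reg = 0x98
clock 5: out=0, reg = 0x4C
clock 6: out=0, reg = 0xA6

1100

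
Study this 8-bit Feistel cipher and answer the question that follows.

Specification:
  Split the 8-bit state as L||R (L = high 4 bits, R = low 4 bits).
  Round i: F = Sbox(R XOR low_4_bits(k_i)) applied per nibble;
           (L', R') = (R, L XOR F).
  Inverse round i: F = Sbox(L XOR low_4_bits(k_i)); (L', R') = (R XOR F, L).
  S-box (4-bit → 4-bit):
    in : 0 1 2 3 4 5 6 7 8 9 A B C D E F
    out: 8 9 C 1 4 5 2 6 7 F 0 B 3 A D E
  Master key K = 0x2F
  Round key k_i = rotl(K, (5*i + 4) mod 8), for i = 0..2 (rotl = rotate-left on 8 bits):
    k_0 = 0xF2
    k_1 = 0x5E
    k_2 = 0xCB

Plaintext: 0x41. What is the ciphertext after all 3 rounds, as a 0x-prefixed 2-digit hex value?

0xAC

s_0 = plaintext = 0x41
s_1 = Round(s_0, k_0) = 0x15
s_2 = Round(s_1, k_1) = 0x5A
s_3 = Round(s_2, k_2) = 0xAC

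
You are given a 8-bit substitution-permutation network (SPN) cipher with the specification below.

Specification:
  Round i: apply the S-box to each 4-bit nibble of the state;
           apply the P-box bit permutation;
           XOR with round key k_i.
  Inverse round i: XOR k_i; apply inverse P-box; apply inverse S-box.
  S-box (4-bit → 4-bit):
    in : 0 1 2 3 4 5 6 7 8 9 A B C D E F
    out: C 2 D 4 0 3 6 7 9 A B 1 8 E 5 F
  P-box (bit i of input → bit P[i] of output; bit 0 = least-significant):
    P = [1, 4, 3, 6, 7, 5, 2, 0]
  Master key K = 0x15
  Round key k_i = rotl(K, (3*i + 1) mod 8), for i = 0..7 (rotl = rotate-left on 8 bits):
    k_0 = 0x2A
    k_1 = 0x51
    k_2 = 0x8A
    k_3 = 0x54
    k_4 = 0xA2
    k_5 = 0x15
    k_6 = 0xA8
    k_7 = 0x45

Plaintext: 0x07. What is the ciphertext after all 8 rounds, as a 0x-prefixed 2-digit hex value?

0xB3

s_0 = plaintext = 0x07
s_1 = Round(s_0, k_0) = 0x35
s_2 = Round(s_1, k_1) = 0x47
s_3 = Round(s_2, k_2) = 0x90
s_4 = Round(s_3, k_3) = 0x3D
s_5 = Round(s_4, k_4) = 0xFE
s_6 = Round(s_5, k_5) = 0xBA
s_7 = Round(s_6, k_6) = 0x7A
s_8 = Round(s_7, k_7) = 0xB3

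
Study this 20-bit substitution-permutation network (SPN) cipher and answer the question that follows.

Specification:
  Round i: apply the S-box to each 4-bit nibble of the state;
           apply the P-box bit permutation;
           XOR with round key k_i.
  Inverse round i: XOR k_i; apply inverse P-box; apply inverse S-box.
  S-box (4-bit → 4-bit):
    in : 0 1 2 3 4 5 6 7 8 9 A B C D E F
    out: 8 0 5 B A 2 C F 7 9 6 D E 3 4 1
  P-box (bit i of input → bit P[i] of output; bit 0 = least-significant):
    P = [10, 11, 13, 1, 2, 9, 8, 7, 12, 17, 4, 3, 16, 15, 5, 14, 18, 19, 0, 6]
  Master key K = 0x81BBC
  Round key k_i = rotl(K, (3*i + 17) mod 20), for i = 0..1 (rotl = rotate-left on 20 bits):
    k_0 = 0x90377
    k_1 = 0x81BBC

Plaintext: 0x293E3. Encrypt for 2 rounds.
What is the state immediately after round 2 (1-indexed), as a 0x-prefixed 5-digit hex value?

0x8B02B

s_0 = plaintext = 0x293E3
s_1 = Round(s_0, k_0) = 0xE5E7C
s_2 = Round(s_1, k_1) = 0x8B02B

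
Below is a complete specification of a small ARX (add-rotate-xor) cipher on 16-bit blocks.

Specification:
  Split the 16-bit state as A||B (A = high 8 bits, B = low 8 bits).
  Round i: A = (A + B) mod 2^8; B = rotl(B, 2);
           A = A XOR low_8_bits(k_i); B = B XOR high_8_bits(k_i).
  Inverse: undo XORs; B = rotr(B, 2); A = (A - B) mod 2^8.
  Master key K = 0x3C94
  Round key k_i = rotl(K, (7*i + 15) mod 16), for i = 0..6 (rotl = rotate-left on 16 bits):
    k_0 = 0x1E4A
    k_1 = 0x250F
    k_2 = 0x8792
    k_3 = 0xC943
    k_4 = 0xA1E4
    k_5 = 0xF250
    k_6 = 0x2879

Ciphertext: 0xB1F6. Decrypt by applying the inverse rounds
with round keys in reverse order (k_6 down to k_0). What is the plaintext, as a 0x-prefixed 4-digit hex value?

s_0 = ciphertext = 0xB1F6
s_1 = InvRound(s_0, k_6) = 0x11B7
s_2 = InvRound(s_1, k_5) = 0xF051
s_3 = InvRound(s_2, k_4) = 0xD83C
s_4 = InvRound(s_3, k_3) = 0x1E7D
s_5 = InvRound(s_4, k_2) = 0xCEBE
s_6 = InvRound(s_5, k_1) = 0xDBE6
s_7 = InvRound(s_6, k_0) = 0x533E

0x533E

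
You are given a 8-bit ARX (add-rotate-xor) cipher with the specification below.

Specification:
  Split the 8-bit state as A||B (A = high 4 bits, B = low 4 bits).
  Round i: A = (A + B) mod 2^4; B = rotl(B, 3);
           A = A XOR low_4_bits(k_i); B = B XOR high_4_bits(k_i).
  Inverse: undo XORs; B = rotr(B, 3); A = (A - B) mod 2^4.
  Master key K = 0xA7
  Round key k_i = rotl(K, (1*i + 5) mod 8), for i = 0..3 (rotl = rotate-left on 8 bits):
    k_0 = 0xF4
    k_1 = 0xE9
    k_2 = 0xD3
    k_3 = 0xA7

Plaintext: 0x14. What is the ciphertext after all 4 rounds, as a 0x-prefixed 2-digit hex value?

0x64

s_0 = plaintext = 0x14
s_1 = Round(s_0, k_0) = 0x1D
s_2 = Round(s_1, k_1) = 0x70
s_3 = Round(s_2, k_2) = 0x4D
s_4 = Round(s_3, k_3) = 0x64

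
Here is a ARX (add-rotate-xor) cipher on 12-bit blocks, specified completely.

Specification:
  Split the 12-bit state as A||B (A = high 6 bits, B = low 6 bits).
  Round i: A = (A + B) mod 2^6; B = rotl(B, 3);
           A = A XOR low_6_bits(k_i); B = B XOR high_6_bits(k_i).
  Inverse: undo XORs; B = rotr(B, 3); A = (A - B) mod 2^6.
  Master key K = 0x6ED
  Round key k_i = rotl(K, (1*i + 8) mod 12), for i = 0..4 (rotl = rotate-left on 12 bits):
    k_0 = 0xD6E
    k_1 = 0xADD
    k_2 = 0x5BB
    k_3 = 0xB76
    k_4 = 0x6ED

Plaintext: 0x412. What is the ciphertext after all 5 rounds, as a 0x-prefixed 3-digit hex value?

0x25A

s_0 = plaintext = 0x412
s_1 = Round(s_0, k_0) = 0x327
s_2 = Round(s_1, k_1) = 0xB97
s_3 = Round(s_2, k_2) = 0xFAC
s_4 = Round(s_3, k_3) = 0x708
s_5 = Round(s_4, k_4) = 0x25A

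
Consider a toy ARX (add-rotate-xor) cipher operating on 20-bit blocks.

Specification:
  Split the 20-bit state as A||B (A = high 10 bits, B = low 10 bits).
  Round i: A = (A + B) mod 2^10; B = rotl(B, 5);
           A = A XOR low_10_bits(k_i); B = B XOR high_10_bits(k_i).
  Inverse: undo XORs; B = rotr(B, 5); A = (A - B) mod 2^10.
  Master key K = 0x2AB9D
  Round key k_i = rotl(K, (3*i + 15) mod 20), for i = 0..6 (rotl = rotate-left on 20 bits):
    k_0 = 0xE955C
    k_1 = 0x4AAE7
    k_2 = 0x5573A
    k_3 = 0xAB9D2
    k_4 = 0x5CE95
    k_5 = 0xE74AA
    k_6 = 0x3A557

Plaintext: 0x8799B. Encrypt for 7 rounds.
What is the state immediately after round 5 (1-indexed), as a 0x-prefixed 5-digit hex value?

s_0 = plaintext = 0x8799B
s_1 = Round(s_0, k_0) = 0xB94C9
s_2 = Round(s_1, k_1) = 0x5240C
s_3 = Round(s_2, k_2) = 0x9BCD5
s_4 = Round(s_3, k_3) = 0xA5808
s_5 = Round(s_4, k_4) = 0x02C73
s_6 = Round(s_5, k_5) = 0x351FE
s_7 = Round(s_6, k_6) = 0xE1726

0x02C73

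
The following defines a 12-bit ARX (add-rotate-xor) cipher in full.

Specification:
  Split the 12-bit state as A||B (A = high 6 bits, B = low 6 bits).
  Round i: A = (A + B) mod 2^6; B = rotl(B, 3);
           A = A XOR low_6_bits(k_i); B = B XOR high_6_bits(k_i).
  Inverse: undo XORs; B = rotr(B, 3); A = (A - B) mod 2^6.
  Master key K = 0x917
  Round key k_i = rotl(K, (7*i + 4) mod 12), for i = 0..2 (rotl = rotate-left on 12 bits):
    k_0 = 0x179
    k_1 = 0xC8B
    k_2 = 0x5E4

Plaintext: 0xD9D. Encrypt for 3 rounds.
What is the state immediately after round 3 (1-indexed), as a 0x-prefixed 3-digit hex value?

s_0 = plaintext = 0xD9D
s_1 = Round(s_0, k_0) = 0xAAE
s_2 = Round(s_1, k_1) = 0x4C7
s_3 = Round(s_2, k_2) = 0xFAF

0xFAF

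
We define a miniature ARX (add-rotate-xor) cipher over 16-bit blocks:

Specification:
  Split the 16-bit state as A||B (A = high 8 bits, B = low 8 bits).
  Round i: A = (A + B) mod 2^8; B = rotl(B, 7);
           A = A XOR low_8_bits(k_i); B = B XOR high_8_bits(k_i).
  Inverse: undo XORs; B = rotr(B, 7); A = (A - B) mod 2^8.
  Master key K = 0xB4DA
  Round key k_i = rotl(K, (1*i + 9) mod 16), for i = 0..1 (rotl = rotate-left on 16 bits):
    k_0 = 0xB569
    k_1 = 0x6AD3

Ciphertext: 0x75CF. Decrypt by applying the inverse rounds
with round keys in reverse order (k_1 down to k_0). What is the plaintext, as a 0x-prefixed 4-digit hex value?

0x35FD

s_0 = ciphertext = 0x75CF
s_1 = InvRound(s_0, k_1) = 0x5B4B
s_2 = InvRound(s_1, k_0) = 0x35FD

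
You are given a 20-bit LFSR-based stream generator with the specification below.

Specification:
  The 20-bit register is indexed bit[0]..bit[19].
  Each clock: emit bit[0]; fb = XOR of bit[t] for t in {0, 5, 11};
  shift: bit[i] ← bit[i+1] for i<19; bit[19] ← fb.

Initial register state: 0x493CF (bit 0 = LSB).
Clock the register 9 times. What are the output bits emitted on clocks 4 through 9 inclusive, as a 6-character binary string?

reg_0 = 0x493CF
clock 1: out=1, reg = 0xA49E7
clock 2: out=1, reg = 0xD24F3
clock 3: out=1, reg = 0x69279
clock 4: out=1, reg = 0x3493C
clock 5: out=0, reg = 0x1A49E
clock 6: out=0, reg = 0x0D24F
clock 7: out=1, reg = 0x86927
clock 8: out=1, reg = 0xC3493
clock 9: out=1, reg = 0xE1A49

100111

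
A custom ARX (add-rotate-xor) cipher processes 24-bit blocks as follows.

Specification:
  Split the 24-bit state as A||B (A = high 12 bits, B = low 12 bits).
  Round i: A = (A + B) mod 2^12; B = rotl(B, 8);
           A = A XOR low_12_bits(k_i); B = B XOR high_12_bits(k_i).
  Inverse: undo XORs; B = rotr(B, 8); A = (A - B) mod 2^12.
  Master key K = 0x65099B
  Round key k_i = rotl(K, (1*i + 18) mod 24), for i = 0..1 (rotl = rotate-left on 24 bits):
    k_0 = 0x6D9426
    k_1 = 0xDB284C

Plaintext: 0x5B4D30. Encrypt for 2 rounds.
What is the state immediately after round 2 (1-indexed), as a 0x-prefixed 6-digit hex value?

s_0 = plaintext = 0x5B4D30
s_1 = Round(s_0, k_0) = 0x6C260A
s_2 = Round(s_1, k_1) = 0x4807D2

0x4807D2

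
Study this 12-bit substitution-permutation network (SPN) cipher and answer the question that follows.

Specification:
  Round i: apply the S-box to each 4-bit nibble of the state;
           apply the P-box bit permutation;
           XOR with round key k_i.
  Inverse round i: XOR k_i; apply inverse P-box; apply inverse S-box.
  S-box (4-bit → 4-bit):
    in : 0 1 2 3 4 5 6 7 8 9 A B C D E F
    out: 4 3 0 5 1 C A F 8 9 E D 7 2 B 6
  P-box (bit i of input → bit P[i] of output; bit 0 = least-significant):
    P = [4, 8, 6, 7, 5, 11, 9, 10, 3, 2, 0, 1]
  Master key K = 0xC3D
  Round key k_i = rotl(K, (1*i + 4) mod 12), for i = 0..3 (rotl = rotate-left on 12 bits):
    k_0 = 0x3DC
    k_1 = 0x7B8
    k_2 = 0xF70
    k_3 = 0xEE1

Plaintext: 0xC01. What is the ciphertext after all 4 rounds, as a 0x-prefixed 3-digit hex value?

0x3CA

s_0 = plaintext = 0xC01
s_1 = Round(s_0, k_0) = 0x0C1
s_2 = Round(s_1, k_1) = 0xC89
s_3 = Round(s_2, k_2) = 0xBED
s_4 = Round(s_3, k_3) = 0x3CA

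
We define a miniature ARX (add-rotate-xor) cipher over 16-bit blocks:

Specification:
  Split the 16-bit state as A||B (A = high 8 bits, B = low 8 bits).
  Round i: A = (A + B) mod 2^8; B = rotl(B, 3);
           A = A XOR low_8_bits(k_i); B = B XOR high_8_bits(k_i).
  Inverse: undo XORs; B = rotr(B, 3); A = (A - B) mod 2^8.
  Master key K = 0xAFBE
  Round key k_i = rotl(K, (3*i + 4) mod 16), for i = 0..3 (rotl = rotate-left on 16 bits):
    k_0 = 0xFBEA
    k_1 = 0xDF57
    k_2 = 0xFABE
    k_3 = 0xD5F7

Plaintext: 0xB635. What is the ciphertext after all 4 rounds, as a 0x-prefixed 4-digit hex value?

s_0 = plaintext = 0xB635
s_1 = Round(s_0, k_0) = 0x0152
s_2 = Round(s_1, k_1) = 0x044D
s_3 = Round(s_2, k_2) = 0xEF90
s_4 = Round(s_3, k_3) = 0x8851

0x8851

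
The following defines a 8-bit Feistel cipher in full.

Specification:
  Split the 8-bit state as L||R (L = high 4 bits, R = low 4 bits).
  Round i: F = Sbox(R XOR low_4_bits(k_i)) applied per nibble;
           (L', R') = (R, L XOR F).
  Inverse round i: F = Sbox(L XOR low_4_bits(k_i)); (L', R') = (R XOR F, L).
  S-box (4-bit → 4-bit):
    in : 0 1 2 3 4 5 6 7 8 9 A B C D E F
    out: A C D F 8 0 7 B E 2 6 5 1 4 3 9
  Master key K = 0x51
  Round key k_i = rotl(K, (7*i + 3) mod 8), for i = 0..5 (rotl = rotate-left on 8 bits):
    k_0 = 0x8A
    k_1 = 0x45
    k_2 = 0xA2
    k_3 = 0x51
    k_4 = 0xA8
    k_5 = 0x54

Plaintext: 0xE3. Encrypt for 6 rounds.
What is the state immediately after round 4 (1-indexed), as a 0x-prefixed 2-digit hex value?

s_0 = plaintext = 0xE3
s_1 = Round(s_0, k_0) = 0x3C
s_2 = Round(s_1, k_1) = 0xC1
s_3 = Round(s_2, k_2) = 0x13
s_4 = Round(s_3, k_3) = 0x3C
s_5 = Round(s_4, k_4) = 0xCB
s_6 = Round(s_5, k_5) = 0xB5

0x3C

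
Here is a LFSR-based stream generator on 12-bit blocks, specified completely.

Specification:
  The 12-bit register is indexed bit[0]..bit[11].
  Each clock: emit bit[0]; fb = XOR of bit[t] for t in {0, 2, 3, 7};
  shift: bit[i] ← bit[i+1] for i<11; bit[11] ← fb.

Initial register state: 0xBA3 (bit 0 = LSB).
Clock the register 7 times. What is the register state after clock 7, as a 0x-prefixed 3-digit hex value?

reg_0 = 0xBA3
clock 1: out=1, reg = 0x5D1
clock 2: out=1, reg = 0x2E8
clock 3: out=0, reg = 0x174
clock 4: out=0, reg = 0x8BA
clock 5: out=0, reg = 0x45D
clock 6: out=1, reg = 0xA2E
clock 7: out=0, reg = 0x517

0x517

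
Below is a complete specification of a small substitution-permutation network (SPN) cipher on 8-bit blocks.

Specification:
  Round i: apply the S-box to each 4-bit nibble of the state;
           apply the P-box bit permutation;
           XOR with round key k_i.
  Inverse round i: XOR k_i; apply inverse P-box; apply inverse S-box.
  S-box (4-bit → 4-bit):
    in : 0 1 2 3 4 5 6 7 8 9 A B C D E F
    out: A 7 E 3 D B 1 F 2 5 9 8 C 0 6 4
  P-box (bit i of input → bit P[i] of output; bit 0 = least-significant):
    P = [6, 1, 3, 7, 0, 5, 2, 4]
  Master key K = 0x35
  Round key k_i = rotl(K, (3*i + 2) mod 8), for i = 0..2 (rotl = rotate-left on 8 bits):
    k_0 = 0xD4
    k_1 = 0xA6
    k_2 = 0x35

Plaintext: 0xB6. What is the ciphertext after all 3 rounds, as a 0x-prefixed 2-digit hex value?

0x2A

s_0 = plaintext = 0xB6
s_1 = Round(s_0, k_0) = 0x84
s_2 = Round(s_1, k_1) = 0x4E
s_3 = Round(s_2, k_2) = 0x2A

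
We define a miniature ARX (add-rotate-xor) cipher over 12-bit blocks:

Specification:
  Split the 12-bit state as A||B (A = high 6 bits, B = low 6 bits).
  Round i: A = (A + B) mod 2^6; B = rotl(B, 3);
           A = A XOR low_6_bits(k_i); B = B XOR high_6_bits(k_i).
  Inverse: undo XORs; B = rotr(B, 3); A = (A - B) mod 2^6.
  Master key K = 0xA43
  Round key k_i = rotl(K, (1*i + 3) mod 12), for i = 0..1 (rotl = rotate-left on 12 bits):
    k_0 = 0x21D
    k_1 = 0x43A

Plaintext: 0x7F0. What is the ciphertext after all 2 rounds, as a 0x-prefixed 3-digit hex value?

0x6A1

s_0 = plaintext = 0x7F0
s_1 = Round(s_0, k_0) = 0x48E
s_2 = Round(s_1, k_1) = 0x6A1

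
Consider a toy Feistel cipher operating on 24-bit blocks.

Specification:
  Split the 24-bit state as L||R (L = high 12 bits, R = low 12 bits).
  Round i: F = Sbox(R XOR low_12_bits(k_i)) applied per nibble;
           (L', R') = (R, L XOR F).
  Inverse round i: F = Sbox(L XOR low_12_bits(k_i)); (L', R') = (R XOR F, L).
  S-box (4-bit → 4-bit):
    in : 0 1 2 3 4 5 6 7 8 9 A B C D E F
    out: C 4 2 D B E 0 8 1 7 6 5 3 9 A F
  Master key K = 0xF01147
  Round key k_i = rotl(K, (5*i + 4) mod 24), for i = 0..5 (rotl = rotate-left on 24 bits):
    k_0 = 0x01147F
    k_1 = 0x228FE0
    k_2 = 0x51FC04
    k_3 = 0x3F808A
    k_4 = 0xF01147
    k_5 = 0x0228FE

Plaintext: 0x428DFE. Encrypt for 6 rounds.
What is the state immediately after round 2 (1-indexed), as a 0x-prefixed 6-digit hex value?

0x33CE6D

s_0 = plaintext = 0x428DFE
s_1 = Round(s_0, k_0) = 0xDFE33C
s_2 = Round(s_1, k_1) = 0x33CE6D
s_3 = Round(s_2, k_2) = 0xE6D13B
s_4 = Round(s_3, k_3) = 0x13BA39
s_5 = Round(s_4, k_4) = 0xA394B1
s_6 = Round(s_5, k_5) = 0x4B1986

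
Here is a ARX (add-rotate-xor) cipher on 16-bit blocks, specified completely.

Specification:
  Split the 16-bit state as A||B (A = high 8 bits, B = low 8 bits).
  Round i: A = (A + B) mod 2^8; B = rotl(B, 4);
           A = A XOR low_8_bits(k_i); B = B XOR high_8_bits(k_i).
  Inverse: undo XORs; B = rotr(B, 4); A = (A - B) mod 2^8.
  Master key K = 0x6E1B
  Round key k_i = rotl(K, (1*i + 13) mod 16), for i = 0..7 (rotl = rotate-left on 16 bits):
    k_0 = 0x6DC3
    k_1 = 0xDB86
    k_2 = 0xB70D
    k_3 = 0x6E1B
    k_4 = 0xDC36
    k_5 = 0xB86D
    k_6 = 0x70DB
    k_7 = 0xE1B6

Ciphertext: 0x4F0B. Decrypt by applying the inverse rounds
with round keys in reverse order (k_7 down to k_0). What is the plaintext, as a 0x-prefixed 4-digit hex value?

s_0 = ciphertext = 0x4F0B
s_1 = InvRound(s_0, k_7) = 0x4BAE
s_2 = InvRound(s_1, k_6) = 0xA3ED
s_3 = InvRound(s_2, k_5) = 0x7955
s_4 = InvRound(s_3, k_4) = 0xB798
s_5 = InvRound(s_4, k_3) = 0x3D6F
s_6 = InvRound(s_5, k_2) = 0xA38D
s_7 = InvRound(s_6, k_1) = 0xC065
s_8 = InvRound(s_7, k_0) = 0x8380

0x8380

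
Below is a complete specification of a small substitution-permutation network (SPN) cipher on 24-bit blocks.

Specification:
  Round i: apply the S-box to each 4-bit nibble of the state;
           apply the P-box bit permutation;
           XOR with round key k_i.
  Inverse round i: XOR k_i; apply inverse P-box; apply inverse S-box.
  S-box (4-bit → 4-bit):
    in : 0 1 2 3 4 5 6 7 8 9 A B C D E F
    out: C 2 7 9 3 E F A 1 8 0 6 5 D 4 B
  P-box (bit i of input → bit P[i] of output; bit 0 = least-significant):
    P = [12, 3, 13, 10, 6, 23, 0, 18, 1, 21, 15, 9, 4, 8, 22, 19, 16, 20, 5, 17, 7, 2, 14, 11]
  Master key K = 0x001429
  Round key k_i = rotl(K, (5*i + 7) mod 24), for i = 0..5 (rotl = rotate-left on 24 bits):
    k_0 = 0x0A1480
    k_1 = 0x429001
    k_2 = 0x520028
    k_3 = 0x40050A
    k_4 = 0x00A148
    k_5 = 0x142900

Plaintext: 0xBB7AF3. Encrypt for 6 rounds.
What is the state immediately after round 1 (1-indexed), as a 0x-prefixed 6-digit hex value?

s_0 = plaintext = 0xBB7AF3
s_1 = Round(s_0, k_0) = 0x9641E4
s_2 = Round(s_1, k_1) = 0x718938
s_3 = Round(s_2, k_2) = 0x461A7C
s_4 = Round(s_3, k_3) = 0xD734AE
s_5 = Round(s_4, k_4) = 0x3AC9DA
s_6 = Round(s_5, k_5) = 0x5023D1

0x9641E4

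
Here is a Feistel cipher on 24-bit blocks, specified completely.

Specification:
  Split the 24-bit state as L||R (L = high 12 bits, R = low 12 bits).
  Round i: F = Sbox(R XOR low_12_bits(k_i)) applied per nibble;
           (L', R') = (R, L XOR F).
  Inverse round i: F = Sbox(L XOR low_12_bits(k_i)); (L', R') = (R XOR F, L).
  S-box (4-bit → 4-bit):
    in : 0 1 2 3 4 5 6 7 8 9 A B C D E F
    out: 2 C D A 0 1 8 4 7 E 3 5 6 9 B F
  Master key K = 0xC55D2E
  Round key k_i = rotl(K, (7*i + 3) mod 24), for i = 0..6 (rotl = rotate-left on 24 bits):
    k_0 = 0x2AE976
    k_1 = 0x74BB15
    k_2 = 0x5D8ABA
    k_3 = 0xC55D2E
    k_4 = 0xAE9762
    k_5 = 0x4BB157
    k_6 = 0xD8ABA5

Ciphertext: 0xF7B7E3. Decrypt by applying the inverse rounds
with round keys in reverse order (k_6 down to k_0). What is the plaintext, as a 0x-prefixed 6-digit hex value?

0x4CF91F

s_0 = ciphertext = 0xF7B7E3
s_1 = InvRound(s_0, k_6) = 0x778F7B
s_2 = InvRound(s_1, k_5) = 0x7A4778
s_3 = InvRound(s_2, k_4) = 0x5107A4
s_4 = InvRound(s_3, k_3) = 0x00F510
s_5 = InvRound(s_4, k_2) = 0x64100F
s_6 = InvRound(s_5, k_1) = 0x91F641
s_7 = InvRound(s_6, k_0) = 0x4CF91F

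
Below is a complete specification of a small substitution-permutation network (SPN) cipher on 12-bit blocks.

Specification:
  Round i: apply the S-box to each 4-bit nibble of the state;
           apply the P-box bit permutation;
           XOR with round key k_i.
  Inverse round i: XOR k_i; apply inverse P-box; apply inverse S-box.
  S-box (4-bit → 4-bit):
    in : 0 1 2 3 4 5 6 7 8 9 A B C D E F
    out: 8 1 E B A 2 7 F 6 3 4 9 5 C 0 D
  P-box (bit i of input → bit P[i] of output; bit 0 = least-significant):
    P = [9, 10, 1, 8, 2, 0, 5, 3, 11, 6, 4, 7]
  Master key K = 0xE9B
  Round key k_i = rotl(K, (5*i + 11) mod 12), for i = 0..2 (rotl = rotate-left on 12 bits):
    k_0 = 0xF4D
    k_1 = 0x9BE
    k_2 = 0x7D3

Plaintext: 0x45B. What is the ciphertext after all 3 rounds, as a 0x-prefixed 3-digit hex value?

s_0 = plaintext = 0x45B
s_1 = Round(s_0, k_0) = 0xC8C
s_2 = Round(s_1, k_1) = 0x38D
s_3 = Round(s_2, k_2) = 0xE30

0xE30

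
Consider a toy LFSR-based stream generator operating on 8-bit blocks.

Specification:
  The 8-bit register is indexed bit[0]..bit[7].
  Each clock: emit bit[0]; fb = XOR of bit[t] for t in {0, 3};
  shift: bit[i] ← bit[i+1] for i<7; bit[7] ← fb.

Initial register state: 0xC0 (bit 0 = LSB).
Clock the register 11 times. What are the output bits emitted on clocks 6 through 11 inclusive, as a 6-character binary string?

011000

reg_0 = 0xC0
clock 1: out=0, reg = 0x60
clock 2: out=0, reg = 0x30
clock 3: out=0, reg = 0x18
clock 4: out=0, reg = 0x8C
clock 5: out=0, reg = 0xC6
clock 6: out=0, reg = 0x63
clock 7: out=1, reg = 0xB1
clock 8: out=1, reg = 0xD8
clock 9: out=0, reg = 0xEC
clock 10: out=0, reg = 0xF6
clock 11: out=0, reg = 0x7B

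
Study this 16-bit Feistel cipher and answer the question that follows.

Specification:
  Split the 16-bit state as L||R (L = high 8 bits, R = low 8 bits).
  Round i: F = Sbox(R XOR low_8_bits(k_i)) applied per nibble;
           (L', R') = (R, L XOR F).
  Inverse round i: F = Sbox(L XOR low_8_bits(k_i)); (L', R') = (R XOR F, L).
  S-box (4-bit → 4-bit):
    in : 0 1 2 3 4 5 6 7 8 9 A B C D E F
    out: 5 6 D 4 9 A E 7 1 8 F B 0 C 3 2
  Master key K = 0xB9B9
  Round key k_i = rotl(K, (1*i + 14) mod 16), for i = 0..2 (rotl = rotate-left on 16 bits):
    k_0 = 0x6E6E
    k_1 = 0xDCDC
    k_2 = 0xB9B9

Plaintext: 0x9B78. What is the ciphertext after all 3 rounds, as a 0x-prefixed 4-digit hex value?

0xA09D

s_0 = plaintext = 0x9B78
s_1 = Round(s_0, k_0) = 0x78F5
s_2 = Round(s_1, k_1) = 0xF5A0
s_3 = Round(s_2, k_2) = 0xA09D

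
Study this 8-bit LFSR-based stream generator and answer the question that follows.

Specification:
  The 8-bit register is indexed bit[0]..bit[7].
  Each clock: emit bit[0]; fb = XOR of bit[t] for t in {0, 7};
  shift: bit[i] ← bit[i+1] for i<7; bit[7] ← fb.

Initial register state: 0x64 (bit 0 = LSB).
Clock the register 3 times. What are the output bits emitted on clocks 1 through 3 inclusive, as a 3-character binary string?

001

reg_0 = 0x64
clock 1: out=0, reg = 0x32
clock 2: out=0, reg = 0x19
clock 3: out=1, reg = 0x8C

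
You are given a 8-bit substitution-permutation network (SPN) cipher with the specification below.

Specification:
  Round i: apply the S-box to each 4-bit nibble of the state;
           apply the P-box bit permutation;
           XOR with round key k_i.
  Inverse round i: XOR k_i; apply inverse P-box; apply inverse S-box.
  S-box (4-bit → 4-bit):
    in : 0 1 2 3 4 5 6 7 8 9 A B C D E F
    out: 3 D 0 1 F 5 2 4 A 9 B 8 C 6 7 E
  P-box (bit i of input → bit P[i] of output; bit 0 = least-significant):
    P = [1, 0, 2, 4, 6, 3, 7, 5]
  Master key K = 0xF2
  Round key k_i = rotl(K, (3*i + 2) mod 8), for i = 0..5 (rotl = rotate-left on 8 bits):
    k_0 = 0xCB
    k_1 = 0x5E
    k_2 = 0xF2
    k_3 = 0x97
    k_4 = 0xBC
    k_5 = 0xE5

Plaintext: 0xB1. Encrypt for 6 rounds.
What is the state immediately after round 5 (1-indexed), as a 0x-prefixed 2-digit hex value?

0x55

s_0 = plaintext = 0xB1
s_1 = Round(s_0, k_0) = 0xFD
s_2 = Round(s_1, k_1) = 0xF3
s_3 = Round(s_2, k_2) = 0x58
s_4 = Round(s_3, k_3) = 0x46
s_5 = Round(s_4, k_4) = 0x55
s_6 = Round(s_5, k_5) = 0x23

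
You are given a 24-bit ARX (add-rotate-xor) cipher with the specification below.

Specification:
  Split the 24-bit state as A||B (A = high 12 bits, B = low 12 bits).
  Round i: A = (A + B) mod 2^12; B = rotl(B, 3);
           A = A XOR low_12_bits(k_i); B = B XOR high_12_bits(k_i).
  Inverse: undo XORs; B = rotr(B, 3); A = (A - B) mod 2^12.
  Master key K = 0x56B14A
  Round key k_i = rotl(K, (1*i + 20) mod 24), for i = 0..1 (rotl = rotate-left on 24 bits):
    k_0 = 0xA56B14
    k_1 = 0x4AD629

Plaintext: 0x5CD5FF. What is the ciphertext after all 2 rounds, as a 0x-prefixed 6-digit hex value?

s_0 = plaintext = 0x5CD5FF
s_1 = Round(s_0, k_0) = 0x0D85AC
s_2 = Round(s_1, k_1) = 0x0AD9CF

0x0AD9CF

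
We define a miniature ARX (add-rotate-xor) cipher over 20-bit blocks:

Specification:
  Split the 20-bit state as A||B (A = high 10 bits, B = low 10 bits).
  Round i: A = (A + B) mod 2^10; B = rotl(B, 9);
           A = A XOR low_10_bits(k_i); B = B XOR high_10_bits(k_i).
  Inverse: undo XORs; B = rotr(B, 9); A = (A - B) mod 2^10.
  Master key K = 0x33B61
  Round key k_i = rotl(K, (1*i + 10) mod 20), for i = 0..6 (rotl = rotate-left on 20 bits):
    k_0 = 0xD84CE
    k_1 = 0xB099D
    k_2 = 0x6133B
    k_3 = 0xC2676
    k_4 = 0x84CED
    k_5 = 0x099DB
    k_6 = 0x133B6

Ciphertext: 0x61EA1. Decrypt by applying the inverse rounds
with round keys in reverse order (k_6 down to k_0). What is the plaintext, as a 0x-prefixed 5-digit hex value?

s_0 = ciphertext = 0x61EA1
s_1 = InvRound(s_0, k_6) = 0x159DB
s_2 = InvRound(s_1, k_5) = 0x64FFA
s_3 = InvRound(s_2, k_4) = 0x6B3D2
s_4 = InvRound(s_3, k_3) = 0x891B6
s_5 = InvRound(s_4, k_2) = 0x2EC64
s_6 = InvRound(s_5, k_1) = 0xF654D
s_7 = InvRound(s_6, k_0) = 0xAF859

0xAF859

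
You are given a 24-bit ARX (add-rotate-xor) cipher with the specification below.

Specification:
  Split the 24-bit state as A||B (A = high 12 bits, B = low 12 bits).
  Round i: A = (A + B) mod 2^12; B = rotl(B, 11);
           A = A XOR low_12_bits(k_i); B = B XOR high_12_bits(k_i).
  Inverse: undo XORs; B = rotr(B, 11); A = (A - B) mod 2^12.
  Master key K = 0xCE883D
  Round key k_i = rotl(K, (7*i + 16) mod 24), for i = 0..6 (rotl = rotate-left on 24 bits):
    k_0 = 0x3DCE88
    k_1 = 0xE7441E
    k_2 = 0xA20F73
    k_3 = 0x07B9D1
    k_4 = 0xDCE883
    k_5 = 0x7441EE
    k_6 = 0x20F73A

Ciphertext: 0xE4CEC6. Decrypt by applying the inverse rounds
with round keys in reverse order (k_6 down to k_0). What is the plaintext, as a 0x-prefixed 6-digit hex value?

0xF7F4FE

s_0 = ciphertext = 0xE4CEC6
s_1 = InvRound(s_0, k_6) = 0xFE3993
s_2 = InvRound(s_1, k_5) = 0x05EDAF
s_3 = InvRound(s_2, k_4) = 0x81B0C2
s_4 = InvRound(s_3, k_3) = 0x058172
s_5 = InvRound(s_4, k_2) = 0x8866A5
s_6 = InvRound(s_5, k_1) = 0xAF51A3
s_7 = InvRound(s_6, k_0) = 0xF7F4FE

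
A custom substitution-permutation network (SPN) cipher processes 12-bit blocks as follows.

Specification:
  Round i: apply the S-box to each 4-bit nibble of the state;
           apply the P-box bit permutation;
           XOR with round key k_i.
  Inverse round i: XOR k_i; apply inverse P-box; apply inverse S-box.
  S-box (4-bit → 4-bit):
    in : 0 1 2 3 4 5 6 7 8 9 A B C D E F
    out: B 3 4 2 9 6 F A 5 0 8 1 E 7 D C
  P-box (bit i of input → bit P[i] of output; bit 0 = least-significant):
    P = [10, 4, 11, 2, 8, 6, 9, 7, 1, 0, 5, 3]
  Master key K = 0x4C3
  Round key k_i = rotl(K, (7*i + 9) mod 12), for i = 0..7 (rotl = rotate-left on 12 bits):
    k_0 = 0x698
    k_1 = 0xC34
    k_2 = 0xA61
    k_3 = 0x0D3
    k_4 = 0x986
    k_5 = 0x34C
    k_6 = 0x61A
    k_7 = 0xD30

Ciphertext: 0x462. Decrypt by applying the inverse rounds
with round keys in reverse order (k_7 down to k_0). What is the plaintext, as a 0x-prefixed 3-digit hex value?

s_0 = ciphertext = 0x462
s_1 = InvRound(s_0, k_7) = 0xB15
s_2 = InvRound(s_1, k_6) = 0x0BE
s_3 = InvRound(s_2, k_5) = 0x863
s_4 = InvRound(s_3, k_4) = 0x50A
s_5 = InvRound(s_4, k_3) = 0x701
s_6 = InvRound(s_5, k_2) = 0x218
s_7 = InvRound(s_6, k_1) = 0xF2E
s_8 = InvRound(s_7, k_0) = 0x84C

0x84C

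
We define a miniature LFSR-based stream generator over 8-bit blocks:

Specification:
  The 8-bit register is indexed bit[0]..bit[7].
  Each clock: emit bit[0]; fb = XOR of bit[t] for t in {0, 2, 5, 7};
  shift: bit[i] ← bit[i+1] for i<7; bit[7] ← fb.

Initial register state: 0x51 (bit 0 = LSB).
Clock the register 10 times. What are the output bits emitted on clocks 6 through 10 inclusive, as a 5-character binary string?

reg_0 = 0x51
clock 1: out=1, reg = 0xA8
clock 2: out=0, reg = 0x54
clock 3: out=0, reg = 0xAA
clock 4: out=0, reg = 0x55
clock 5: out=1, reg = 0x2A
clock 6: out=0, reg = 0x95
clock 7: out=1, reg = 0xCA
clock 8: out=0, reg = 0xE5
clock 9: out=1, reg = 0x72
clock 10: out=0, reg = 0xB9

01010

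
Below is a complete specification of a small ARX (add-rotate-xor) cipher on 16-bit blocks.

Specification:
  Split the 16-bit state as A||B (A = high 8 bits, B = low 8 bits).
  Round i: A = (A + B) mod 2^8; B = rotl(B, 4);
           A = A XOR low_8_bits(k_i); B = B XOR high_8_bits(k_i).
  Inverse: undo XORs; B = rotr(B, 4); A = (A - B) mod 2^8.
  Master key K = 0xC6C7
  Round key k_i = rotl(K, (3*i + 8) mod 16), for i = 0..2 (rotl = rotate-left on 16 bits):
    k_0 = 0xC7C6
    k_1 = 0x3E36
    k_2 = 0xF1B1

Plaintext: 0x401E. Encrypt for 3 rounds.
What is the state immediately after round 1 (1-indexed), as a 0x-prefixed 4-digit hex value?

0x9826

s_0 = plaintext = 0x401E
s_1 = Round(s_0, k_0) = 0x9826
s_2 = Round(s_1, k_1) = 0x885C
s_3 = Round(s_2, k_2) = 0x5534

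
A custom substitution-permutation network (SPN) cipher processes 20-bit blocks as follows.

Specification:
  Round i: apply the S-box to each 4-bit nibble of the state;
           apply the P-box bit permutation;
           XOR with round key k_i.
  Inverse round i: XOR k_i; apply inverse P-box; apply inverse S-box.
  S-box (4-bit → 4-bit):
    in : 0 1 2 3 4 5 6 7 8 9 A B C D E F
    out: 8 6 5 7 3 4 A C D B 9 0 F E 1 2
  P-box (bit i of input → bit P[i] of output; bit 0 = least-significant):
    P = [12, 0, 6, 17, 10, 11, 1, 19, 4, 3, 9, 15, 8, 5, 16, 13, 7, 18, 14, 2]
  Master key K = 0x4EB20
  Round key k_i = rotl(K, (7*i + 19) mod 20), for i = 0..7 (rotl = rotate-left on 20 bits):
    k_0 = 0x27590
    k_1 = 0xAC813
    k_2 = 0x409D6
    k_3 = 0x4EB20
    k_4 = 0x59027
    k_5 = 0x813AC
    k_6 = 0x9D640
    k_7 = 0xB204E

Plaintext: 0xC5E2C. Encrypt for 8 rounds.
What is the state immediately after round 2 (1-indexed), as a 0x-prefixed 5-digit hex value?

0x9875B

s_0 = plaintext = 0xC5E2C
s_1 = Round(s_0, k_0) = 0x52147
s_2 = Round(s_1, k_1) = 0x9875B
s_3 = Round(s_2, k_2) = 0x1AA50
s_4 = Round(s_3, k_3) = 0x20A32
s_5 = Round(s_4, k_4) = 0x56CF5
s_6 = Round(s_5, k_5) = 0x8F9D4
s_7 = Round(s_6, k_6) = 0x10EFF
s_8 = Round(s_7, k_7) = 0xF485F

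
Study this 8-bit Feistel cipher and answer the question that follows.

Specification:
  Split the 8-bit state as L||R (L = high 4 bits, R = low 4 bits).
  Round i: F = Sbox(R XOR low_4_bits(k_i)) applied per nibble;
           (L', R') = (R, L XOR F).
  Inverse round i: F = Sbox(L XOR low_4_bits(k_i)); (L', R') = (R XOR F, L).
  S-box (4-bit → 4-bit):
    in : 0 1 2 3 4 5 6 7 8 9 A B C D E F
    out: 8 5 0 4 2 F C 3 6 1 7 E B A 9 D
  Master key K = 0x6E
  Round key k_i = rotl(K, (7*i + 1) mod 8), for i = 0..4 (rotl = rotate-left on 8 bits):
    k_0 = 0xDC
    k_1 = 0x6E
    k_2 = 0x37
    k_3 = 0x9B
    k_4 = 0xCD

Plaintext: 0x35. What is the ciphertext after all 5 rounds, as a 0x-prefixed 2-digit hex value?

s_0 = plaintext = 0x35
s_1 = Round(s_0, k_0) = 0x52
s_2 = Round(s_1, k_1) = 0x2E
s_3 = Round(s_2, k_2) = 0xE3
s_4 = Round(s_3, k_3) = 0x38
s_5 = Round(s_4, k_4) = 0x8C

0x8C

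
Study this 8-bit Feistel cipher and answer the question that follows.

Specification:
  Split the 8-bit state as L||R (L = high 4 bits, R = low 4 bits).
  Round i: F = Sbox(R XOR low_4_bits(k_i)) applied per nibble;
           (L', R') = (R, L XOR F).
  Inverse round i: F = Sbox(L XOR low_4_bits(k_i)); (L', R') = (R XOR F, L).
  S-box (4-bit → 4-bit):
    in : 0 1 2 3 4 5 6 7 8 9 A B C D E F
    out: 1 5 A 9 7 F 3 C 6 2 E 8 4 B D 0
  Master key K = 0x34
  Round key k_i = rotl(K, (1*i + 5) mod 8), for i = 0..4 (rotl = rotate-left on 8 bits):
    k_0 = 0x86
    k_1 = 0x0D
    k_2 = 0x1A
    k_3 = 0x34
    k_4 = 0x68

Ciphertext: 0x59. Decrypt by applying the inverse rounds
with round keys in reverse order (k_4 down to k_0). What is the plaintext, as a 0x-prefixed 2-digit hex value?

0x0E

s_0 = ciphertext = 0x59
s_1 = InvRound(s_0, k_4) = 0x25
s_2 = InvRound(s_1, k_3) = 0x62
s_3 = InvRound(s_2, k_2) = 0x66
s_4 = InvRound(s_3, k_1) = 0xE6
s_5 = InvRound(s_4, k_0) = 0x0E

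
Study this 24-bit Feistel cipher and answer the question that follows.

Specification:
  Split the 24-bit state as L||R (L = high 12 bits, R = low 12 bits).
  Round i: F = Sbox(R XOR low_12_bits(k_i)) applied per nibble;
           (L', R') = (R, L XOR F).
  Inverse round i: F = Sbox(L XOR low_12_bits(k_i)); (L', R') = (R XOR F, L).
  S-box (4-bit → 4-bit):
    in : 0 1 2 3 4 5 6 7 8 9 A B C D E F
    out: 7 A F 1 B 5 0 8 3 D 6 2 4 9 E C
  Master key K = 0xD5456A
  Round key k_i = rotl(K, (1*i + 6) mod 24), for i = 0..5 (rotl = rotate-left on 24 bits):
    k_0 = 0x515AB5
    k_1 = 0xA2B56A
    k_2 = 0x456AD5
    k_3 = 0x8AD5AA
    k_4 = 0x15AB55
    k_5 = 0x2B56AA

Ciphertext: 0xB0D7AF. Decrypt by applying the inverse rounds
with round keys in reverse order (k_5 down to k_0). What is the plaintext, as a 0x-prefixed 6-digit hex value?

s_0 = ciphertext = 0xB0D7AF
s_1 = InvRound(s_0, k_5) = 0xEC7B0D
s_2 = InvRound(s_1, k_4) = 0xED2EC7
s_3 = InvRound(s_2, k_3) = 0xC44ED2
s_4 = InvRound(s_3, k_2) = 0xE08C44
s_5 = InvRound(s_4, k_1) = 0xE4BE08
s_6 = InvRound(s_5, k_0) = 0x5C6E4B

0x5C6E4B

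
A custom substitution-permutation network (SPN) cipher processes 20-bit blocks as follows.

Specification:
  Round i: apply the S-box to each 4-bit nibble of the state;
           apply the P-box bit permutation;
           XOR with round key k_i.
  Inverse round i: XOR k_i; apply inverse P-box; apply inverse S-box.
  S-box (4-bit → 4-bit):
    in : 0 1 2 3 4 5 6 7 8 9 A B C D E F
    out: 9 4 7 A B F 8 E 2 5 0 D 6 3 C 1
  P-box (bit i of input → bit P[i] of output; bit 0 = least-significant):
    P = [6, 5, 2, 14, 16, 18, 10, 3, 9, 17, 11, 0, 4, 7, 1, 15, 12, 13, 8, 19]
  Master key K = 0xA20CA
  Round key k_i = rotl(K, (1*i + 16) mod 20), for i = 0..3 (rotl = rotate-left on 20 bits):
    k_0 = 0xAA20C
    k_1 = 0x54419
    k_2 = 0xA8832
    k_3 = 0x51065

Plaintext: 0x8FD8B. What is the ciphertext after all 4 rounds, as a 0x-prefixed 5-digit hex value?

s_0 = plaintext = 0x8FD8B
s_1 = Round(s_0, k_0) = 0xCC058
s_2 = Round(s_1, k_1) = 0x063B2
s_3 = Round(s_2, k_2) = 0x11C5F
s_4 = Round(s_3, k_3) = 0x21D2F

0x21D2F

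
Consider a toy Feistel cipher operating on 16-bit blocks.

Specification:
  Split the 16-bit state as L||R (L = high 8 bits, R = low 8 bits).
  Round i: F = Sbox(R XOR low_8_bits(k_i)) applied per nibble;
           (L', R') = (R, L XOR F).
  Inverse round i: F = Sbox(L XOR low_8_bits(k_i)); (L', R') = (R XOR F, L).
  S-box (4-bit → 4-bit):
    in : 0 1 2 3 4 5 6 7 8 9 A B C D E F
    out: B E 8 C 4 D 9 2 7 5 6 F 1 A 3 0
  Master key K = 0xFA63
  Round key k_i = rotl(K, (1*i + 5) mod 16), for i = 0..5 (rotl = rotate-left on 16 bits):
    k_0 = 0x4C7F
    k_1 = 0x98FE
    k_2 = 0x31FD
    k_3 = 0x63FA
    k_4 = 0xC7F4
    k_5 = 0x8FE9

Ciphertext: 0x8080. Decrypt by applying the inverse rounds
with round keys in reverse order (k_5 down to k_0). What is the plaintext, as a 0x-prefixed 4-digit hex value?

s_0 = ciphertext = 0x8080
s_1 = InvRound(s_0, k_5) = 0x1580
s_2 = InvRound(s_1, k_4) = 0xBE15
s_3 = InvRound(s_2, k_3) = 0x51BE
s_4 = InvRound(s_3, k_2) = 0xDF51
s_5 = InvRound(s_4, k_1) = 0xDFDF
s_6 = InvRound(s_5, k_0) = 0xB4DF

0xB4DF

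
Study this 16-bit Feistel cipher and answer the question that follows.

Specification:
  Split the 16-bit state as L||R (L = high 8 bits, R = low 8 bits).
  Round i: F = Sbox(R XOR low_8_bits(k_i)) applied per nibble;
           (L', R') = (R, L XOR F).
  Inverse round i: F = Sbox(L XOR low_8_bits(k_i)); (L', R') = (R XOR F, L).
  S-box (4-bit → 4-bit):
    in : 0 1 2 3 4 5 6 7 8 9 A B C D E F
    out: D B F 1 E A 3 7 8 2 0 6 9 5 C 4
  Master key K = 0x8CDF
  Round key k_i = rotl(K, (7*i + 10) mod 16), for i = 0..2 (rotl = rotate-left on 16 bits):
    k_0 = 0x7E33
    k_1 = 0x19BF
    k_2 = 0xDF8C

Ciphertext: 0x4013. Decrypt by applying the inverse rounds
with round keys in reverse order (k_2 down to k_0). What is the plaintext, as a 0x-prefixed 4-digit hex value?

s_0 = ciphertext = 0x4013
s_1 = InvRound(s_0, k_2) = 0x8A40
s_2 = InvRound(s_1, k_1) = 0x5A8A
s_3 = InvRound(s_2, k_0) = 0xB85A

0xB85A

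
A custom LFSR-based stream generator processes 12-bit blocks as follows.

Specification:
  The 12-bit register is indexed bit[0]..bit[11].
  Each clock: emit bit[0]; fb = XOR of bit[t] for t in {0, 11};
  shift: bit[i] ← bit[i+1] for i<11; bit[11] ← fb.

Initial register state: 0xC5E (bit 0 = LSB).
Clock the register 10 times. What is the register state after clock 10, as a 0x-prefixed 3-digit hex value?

reg_0 = 0xC5E
clock 1: out=0, reg = 0xE2F
clock 2: out=1, reg = 0x717
clock 3: out=1, reg = 0xB8B
clock 4: out=1, reg = 0x5C5
clock 5: out=1, reg = 0xAE2
clock 6: out=0, reg = 0xD71
clock 7: out=1, reg = 0x6B8
clock 8: out=0, reg = 0x35C
clock 9: out=0, reg = 0x1AE
clock 10: out=0, reg = 0x0D7

0x0D7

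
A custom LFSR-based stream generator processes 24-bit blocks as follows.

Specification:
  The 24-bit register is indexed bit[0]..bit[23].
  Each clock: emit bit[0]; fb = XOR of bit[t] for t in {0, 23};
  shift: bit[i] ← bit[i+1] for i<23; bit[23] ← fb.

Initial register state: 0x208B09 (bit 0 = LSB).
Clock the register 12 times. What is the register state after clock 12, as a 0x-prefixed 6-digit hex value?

reg_0 = 0x208B09
clock 1: out=1, reg = 0x904584
clock 2: out=0, reg = 0xC822C2
clock 3: out=0, reg = 0xE41161
clock 4: out=1, reg = 0x7208B0
clock 5: out=0, reg = 0x390458
clock 6: out=0, reg = 0x1C822C
clock 7: out=0, reg = 0x0E4116
clock 8: out=0, reg = 0x07208B
clock 9: out=1, reg = 0x839045
clock 10: out=1, reg = 0x41C822
clock 11: out=0, reg = 0x20E411
clock 12: out=1, reg = 0x907208

0x907208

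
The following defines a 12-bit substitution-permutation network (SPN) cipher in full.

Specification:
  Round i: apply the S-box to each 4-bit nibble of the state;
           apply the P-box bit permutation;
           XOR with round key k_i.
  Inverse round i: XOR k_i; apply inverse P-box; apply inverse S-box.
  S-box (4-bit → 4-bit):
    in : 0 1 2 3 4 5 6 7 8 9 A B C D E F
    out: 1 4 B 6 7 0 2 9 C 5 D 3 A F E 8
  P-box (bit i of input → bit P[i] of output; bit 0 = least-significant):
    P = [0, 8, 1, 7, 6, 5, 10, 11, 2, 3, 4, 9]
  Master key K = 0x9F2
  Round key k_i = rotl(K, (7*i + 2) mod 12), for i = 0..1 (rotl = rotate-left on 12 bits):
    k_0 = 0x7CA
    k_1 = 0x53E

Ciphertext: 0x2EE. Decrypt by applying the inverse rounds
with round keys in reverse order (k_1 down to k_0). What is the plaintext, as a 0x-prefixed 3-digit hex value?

0xAA3

s_0 = ciphertext = 0x2EE
s_1 = InvRound(s_0, k_1) = 0x89C
s_2 = InvRound(s_1, k_0) = 0xAA3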